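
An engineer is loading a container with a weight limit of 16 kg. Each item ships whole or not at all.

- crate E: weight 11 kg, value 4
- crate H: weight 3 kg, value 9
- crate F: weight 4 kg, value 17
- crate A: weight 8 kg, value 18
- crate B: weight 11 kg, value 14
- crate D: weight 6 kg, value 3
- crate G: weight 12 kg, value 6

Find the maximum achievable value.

This is an integer program with binary decision variables.
Take crate H, crate F, and crate A: weight 3 + 4 + 8 = 15 ≤ 16, value 9 + 17 + 18 = 44.
No other feasible combination does better.

44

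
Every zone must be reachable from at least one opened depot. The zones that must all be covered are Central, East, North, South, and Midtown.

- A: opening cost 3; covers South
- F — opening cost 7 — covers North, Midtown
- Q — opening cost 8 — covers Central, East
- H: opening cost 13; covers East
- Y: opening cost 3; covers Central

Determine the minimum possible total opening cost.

Choose A, F, and Q: together they cover Central, East, North, South, Midtown — every zone.
Total opening cost: 3 + 7 + 8 = 18.

18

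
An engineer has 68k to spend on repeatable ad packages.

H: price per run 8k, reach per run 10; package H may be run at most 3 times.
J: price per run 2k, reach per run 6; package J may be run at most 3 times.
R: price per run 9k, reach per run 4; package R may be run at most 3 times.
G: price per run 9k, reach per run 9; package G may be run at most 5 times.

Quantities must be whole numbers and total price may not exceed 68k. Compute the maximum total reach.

84

This is a bounded integer knapsack.
J has the best ratio (6/2); taking only J gives at most 3×6 = 18 (stopped by the supply cap of 3).
Mixing does better — 3×H, 3×J, and 4×G: price 66 ≤ 68, reach 3·10 + 3·6 + 4·9 = 84.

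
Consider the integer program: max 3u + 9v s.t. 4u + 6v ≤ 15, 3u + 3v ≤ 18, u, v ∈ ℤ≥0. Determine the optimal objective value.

Relaxing integrality, the LP optimum is 22.50 at (u,v) = (0, 2.5), which is not an integer point.
(u,v)=(0,2) is feasible, giving 18.
(u,v)=(1,1) is feasible, giving 12.
(u,v)=(0,1) is feasible, giving 9.
No feasible integer point exceeds 18.

18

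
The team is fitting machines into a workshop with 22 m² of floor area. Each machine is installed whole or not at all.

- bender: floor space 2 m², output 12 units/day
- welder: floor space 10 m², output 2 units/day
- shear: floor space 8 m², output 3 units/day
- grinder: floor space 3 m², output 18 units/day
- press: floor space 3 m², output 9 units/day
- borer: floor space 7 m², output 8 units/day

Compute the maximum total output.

47

bender + welder + grinder + press: floor space 2 + 10 + 3 + 3 = 18 ≤ 22, output 12 + 2 + 18 + 9 = 41.
bender + grinder + press + borer: floor space 2 + 3 + 3 + 7 = 15 ≤ 22, output 12 + 18 + 9 + 8 = 47.
bender + shear + grinder + press: floor space 2 + 8 + 3 + 3 = 16 ≤ 22, output 12 + 3 + 18 + 9 = 42.
Best is bender, grinder, press, and borer with total output 47.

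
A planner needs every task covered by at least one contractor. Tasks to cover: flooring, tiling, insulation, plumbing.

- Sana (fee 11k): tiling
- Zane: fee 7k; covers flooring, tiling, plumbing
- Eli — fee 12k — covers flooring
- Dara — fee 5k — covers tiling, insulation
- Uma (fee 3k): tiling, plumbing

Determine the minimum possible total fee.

12

The greedy cost-per-new-task heuristic would pick Uma, Dara, and Zane for 15, but a cheaper cover exists.
Choose Zane and Dara: together they cover flooring, tiling, insulation, plumbing — every task.
Total fee: 7 + 5 = 12.
No cover costs less than 12.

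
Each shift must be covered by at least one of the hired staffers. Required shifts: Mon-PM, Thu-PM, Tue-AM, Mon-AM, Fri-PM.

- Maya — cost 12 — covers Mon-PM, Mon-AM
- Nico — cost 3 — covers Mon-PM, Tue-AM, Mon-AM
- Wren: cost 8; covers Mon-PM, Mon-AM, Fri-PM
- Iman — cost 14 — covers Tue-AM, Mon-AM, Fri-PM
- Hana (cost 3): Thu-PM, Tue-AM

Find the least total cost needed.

The greedy cost-per-new-shift heuristic would pick Nico, Hana, and Wren for 14, but a cheaper cover exists.
Choose Wren and Hana: together they cover Mon-PM, Thu-PM, Tue-AM, Mon-AM, Fri-PM — every shift.
Total cost: 8 + 3 = 11.
No cover costs less than 11.

11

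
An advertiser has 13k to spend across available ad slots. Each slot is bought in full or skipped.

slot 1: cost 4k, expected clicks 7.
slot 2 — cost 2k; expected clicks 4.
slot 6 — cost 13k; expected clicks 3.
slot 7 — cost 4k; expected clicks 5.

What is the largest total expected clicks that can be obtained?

16

slot 1 + slot 2: cost 4 + 2 = 6 ≤ 13, expected clicks 7 + 4 = 11.
slot 1 + slot 2 + slot 7: cost 4 + 2 + 4 = 10 ≤ 13, expected clicks 7 + 4 + 5 = 16.
slot 1 + slot 7: cost 4 + 4 = 8 ≤ 13, expected clicks 7 + 5 = 12.
Best is slot 1, slot 2, and slot 7 with total expected clicks 16.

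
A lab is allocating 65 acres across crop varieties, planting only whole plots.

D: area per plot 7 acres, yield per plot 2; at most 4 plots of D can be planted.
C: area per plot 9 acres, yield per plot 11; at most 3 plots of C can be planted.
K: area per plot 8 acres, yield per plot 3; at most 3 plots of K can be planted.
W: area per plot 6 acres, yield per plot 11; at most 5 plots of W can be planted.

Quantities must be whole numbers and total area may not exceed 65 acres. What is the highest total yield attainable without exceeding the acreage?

1×D, 3×C, and 5×W: area 64 ≤ 65, yield 1·2 + 3·11 + 5·11 = 90.
3×C, 1×K, and 5×W: area 65 ≤ 65, yield 3·11 + 1·3 + 5·11 = 91.
Best is 91.

91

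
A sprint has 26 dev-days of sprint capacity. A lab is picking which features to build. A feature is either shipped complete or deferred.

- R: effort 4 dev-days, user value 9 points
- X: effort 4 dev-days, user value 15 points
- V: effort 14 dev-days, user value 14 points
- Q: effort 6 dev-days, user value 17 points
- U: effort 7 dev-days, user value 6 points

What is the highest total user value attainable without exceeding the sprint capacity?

X + V + Q: effort 4 + 14 + 6 = 24 ≤ 26, user value 15 + 14 + 17 = 46.
R + X + Q: effort 4 + 4 + 6 = 14 ≤ 26, user value 9 + 15 + 17 = 41.
R + X + Q + U: effort 4 + 4 + 6 + 7 = 21 ≤ 26, user value 9 + 15 + 17 + 6 = 47.
Best is R, X, Q, and U with total user value 47.

47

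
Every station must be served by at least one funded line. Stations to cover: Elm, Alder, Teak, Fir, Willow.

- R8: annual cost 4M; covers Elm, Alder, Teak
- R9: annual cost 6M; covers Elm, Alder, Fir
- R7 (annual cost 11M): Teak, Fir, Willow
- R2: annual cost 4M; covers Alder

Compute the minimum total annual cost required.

This is a weighted set-cover instance.
Choose R8 and R7: together they cover Elm, Alder, Teak, Fir, Willow — every station.
Total annual cost: 4 + 11 = 15.
No cover costs less than 15.

15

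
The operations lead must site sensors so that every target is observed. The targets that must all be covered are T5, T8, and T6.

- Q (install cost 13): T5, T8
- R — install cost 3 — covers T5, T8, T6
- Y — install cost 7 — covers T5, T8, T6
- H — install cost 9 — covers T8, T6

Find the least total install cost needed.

3

R alone covers T5, T8, T6 — every target.
Total install cost: 3.
No cover costs less than 3.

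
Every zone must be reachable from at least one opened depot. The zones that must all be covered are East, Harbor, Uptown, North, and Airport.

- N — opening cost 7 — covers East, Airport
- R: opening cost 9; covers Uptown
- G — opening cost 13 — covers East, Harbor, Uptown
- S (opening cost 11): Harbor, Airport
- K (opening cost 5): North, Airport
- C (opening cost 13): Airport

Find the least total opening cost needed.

18

Choose G and K: together they cover East, Harbor, Uptown, North, Airport — every zone.
Total opening cost: 13 + 5 = 18.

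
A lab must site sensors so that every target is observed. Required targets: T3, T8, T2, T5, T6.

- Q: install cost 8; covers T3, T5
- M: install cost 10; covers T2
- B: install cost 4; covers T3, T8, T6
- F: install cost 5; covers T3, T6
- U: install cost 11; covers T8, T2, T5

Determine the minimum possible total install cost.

15

Choose B and U: together they cover T3, T8, T2, T5, T6 — every target.
Total install cost: 4 + 11 = 15.
No cover costs less than 15.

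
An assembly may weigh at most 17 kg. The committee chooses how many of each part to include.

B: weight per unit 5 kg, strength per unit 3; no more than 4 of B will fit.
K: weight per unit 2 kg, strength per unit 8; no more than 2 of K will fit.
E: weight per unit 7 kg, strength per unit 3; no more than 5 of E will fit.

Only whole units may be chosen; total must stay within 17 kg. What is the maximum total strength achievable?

22

This is a bounded integer knapsack.
2×B and 2×K: weight 14 ≤ 17, strength 2·3 + 2·8 = 22.
1×B, 2×K, and 1×E: weight 16 ≤ 17, strength 1·3 + 2·8 + 1·3 = 22.
Best is 22.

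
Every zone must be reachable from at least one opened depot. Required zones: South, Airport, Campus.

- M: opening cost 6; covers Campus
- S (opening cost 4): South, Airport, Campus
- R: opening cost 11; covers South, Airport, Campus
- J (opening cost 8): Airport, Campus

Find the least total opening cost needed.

4

S alone covers South, Airport, Campus — every zone.
Total opening cost: 4.
No cover costs less than 4.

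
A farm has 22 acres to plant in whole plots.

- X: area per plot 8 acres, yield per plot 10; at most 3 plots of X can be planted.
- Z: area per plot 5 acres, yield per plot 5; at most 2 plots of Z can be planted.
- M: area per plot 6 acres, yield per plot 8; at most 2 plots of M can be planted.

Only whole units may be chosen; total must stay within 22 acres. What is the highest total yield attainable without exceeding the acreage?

2×X and 1×M: area 22 ≤ 22, yield 2·10 + 1·8 = 28.
2×Z and 2×M: area 22 ≤ 22, yield 2·5 + 2·8 = 26.
Best is 28.

28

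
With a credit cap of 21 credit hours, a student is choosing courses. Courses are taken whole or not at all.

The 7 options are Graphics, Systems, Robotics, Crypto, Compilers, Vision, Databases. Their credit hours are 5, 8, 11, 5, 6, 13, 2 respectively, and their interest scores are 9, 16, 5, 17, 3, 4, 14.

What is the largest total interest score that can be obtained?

Treat it as a binary knapsack problem.
Graphics + Systems + Crypto + Databases: credit hours 5 + 8 + 5 + 2 = 20 ≤ 21, interest score 9 + 16 + 17 + 14 = 56.
Systems + Crypto + Compilers + Databases: credit hours 8 + 5 + 6 + 2 = 21 ≤ 21, interest score 16 + 17 + 3 + 14 = 50.
Systems + Crypto + Databases: credit hours 8 + 5 + 2 = 15 ≤ 21, interest score 16 + 17 + 14 = 47.
Best is Graphics, Systems, Crypto, and Databases with total interest score 56.

56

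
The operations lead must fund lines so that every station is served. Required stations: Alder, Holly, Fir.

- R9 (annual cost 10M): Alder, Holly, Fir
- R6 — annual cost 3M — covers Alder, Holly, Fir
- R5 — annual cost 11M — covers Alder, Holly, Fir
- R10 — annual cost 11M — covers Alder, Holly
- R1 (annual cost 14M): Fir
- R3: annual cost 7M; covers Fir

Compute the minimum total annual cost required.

This is a weighted set-cover instance.
R6 alone covers Alder, Holly, Fir — every station.
Total annual cost: 3.
No cover costs less than 3.

3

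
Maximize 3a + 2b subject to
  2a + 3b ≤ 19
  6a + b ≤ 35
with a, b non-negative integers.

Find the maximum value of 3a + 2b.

21

Relaxing integrality, the LP optimum is 21.62 at (a,b) = (5.38, 2.75), which is not an integer point.
(a,b)=(5,3): 2·5+3·3=19≤19, 6·5+1·3=33≤35, objective 21.
(a,b)=(5,2): 2·5+3·2=16≤19, 6·5+1·2=32≤35, objective 19.
(a,b)=(4,3): 2·4+3·3=17≤19, 6·4+1·3=27≤35, objective 18.
The best lattice point is (5,3), giving 21.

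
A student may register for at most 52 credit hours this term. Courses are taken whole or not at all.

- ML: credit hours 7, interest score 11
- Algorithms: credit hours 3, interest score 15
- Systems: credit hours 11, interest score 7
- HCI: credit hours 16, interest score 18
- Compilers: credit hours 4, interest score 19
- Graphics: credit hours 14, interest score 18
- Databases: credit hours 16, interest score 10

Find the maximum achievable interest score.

81

This is an integer program with binary decision variables.
ML + Algorithms + HCI + Compilers + Graphics: credit hours 7 + 3 + 16 + 4 + 14 = 44 ≤ 52, interest score 11 + 15 + 18 + 19 + 18 = 81.
Algorithms + Systems + HCI + Compilers + Graphics: credit hours 3 + 11 + 16 + 4 + 14 = 48 ≤ 52, interest score 15 + 7 + 18 + 19 + 18 = 77.
ML + Algorithms + Compilers + Graphics + Databases: credit hours 7 + 3 + 4 + 14 + 16 = 44 ≤ 52, interest score 11 + 15 + 19 + 18 + 10 = 73.
Best is ML, Algorithms, HCI, Compilers, and Graphics with total interest score 81.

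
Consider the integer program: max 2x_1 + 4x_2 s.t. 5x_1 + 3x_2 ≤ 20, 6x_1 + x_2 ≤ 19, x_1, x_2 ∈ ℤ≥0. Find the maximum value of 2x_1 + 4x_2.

The continuous relaxation peaks at (0, 6.67) with value 26.67; rounding to a feasible lattice point costs some objective.
(x_1,x_2)=(0,6): 5·0+3·6=18≤20, 6·0+1·6=6≤19, objective 24.
(x_1,x_2)=(1,5): 5·1+3·5=20≤20, 6·1+1·5=11≤19, objective 22.
The best lattice point is (0,6), giving 24.

24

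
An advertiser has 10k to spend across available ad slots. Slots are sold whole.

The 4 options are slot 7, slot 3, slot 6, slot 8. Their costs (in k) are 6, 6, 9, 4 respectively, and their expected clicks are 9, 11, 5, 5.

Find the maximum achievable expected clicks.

Allowing fractional choices, the relaxed optimum would be about 17.0, but ad slots are indivisible.
slot 3 + slot 8: cost 6 + 4 = 10 ≤ 10, expected clicks 11 + 5 = 16.
slot 7 + slot 8: cost 6 + 4 = 10 ≤ 10, expected clicks 9 + 5 = 14.
slot 3: cost 6 ≤ 10, expected clicks 11.
Best is slot 3 and slot 8 with total expected clicks 16.

16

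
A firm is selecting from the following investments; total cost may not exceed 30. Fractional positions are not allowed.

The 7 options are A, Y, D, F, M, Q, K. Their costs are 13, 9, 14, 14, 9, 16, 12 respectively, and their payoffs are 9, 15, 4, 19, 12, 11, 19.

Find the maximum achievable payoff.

Allowing fractional choices, the relaxed optimum would be about 46.2, but investments are indivisible.
F + K: cost 14 + 12 = 26 ≤ 30, payoff 19 + 19 = 38.
Y + K: cost 9 + 12 = 21 ≤ 30, payoff 15 + 19 = 34.
Y + M + K: cost 9 + 9 + 12 = 30 ≤ 30, payoff 15 + 12 + 19 = 46.
Best is Y, M, and K with total payoff 46.

46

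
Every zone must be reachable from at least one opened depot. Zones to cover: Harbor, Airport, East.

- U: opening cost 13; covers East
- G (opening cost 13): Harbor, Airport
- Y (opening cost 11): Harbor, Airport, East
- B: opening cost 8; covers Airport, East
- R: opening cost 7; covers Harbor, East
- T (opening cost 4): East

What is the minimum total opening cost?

The greedy cost-per-new-zone heuristic would pick R and B for 15, but a cheaper cover exists.
Y alone covers Harbor, Airport, East — every zone.
Total opening cost: 11.
No cover costs less than 11.

11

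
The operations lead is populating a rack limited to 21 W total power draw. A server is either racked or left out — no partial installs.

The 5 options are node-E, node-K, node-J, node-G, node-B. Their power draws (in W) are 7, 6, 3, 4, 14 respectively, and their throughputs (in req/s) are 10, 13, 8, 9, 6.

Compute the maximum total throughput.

40

Take node-E, node-K, node-J, and node-G: power draw 7 + 6 + 3 + 4 = 20 ≤ 21, throughput 10 + 13 + 8 + 9 = 40.
No other feasible combination does better.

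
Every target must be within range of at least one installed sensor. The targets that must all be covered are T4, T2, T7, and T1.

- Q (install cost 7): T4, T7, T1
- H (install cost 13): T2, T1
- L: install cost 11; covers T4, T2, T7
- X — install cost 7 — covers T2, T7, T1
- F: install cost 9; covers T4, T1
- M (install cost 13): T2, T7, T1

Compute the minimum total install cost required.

14

This is a weighted set-cover instance.
Choose Q and X: together they cover T4, T2, T7, T1 — every target.
Total install cost: 7 + 7 = 14.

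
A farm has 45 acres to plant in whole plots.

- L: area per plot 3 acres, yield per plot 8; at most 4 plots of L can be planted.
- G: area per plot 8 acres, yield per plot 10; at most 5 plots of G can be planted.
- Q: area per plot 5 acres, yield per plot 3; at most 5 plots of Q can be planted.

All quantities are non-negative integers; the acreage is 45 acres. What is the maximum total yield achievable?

4×L and 4×G: area 44 ≤ 45, yield 4·8 + 4·10 = 72.
4×L, 3×G, and 1×Q: area 41 ≤ 45, yield 4·8 + 3·10 + 1·3 = 65.
Best is 72.

72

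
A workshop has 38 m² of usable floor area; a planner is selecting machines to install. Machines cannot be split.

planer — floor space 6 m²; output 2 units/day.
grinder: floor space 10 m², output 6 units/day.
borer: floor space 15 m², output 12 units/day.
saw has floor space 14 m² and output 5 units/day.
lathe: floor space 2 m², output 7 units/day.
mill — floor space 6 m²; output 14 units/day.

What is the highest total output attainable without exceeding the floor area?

39

Treat it as a binary knapsack problem.
Take grinder, borer, lathe, and mill: floor space 10 + 15 + 2 + 6 = 33 ≤ 38, output 6 + 12 + 7 + 14 = 39.
No other feasible combination does better.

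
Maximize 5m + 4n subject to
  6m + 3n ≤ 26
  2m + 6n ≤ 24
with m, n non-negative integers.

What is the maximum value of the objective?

(m,n)=(3,2): 6·3+3·2=24≤26, 2·3+6·2=18≤24, objective 23.
(m,n)=(2,3): 6·2+3·3=21≤26, 2·2+6·3=22≤24, objective 22.
(m,n)=(3,1): 6·3+3·1=21≤26, 2·3+6·1=12≤24, objective 19.
No feasible integer point exceeds 23.

23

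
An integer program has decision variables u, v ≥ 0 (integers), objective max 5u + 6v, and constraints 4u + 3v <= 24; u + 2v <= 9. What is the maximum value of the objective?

Relaxing integrality, the LP optimum is 35.40 at (u,v) = (4.2, 2.4), which is not an integer point.
(u,v)=(3,3): 4·3+3·3=21≤24, 1·3+2·3=9≤9, objective 33.
(u,v)=(4,2): 4·4+3·2=22≤24, 1·4+2·2=8≤9, objective 32.
No feasible integer point exceeds 33.

33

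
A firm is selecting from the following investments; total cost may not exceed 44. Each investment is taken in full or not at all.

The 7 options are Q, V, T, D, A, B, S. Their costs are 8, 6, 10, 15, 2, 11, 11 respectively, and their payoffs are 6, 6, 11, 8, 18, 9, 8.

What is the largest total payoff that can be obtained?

Allowing fractional choices, the relaxed optimum would be about 55.1, but investments are indivisible.
V + T + A + B + S: cost 6 + 10 + 2 + 11 + 11 = 40 ≤ 44, payoff 6 + 11 + 18 + 9 + 8 = 52.
Q + T + A + B + S: cost 8 + 10 + 2 + 11 + 11 = 42 ≤ 44, payoff 6 + 11 + 18 + 9 + 8 = 52.
The maximum payoff is 52; one optimal choice is V, T, A, B, and S.

52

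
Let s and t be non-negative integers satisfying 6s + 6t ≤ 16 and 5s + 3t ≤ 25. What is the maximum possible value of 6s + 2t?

Relaxing integrality, the LP optimum is 16.00 at (s,t) = (2.67, 0), which is not an integer point.
(s,t)=(2,0): 6·2+6·0=12≤16, 5·2+3·0=10≤25, objective 12.
(s,t)=(1,1): 6·1+6·1=12≤16, 5·1+3·1=8≤25, objective 8.
(s,t)=(1,0): 6·1+6·0=6≤16, 5·1+3·0=5≤25, objective 6.
No feasible integer point exceeds 12.

12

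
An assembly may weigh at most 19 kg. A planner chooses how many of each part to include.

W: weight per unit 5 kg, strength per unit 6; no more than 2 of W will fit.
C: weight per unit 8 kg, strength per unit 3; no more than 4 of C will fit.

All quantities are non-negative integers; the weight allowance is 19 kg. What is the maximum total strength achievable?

15

Take 2×W and 1×C: weight 18 ≤ 19, strength 2·6 + 1·3 = 15.
W has the best ratio (6/5) and is taken to its limit of 2; remaining capacity is filled optimally with the others.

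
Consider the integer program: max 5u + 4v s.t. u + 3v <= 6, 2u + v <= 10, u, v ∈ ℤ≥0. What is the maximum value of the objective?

(u,v)=(5,0): 1·5+3·0=5≤6, 2·5+1·0=10≤10, objective 25.
(u,v)=(4,0): 1·4+3·0=4≤6, 2·4+1·0=8≤10, objective 20.
(u,v)=(3,1): 1·3+3·1=6≤6, 2·3+1·1=7≤10, objective 19.
Maximum is 25 at (u,v)=(5,0).

25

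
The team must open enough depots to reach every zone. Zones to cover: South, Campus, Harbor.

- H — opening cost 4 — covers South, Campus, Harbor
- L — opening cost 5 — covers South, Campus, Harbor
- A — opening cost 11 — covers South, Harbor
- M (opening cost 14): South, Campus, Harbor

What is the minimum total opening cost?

H alone covers South, Campus, Harbor — every zone.
Total opening cost: 4.
No cover costs less than 4.

4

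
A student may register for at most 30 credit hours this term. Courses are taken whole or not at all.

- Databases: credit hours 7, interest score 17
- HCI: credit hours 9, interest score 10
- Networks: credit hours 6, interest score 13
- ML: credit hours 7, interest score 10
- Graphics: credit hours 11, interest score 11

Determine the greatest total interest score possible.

50

This is a 0-1 knapsack instance.
Databases + Networks + ML: credit hours 7 + 6 + 7 = 20 ≤ 30, interest score 17 + 13 + 10 = 40.
Databases + HCI + Networks + ML: credit hours 7 + 9 + 6 + 7 = 29 ≤ 30, interest score 17 + 10 + 13 + 10 = 50.
Databases + Networks + Graphics: credit hours 7 + 6 + 11 = 24 ≤ 30, interest score 17 + 13 + 11 = 41.
Best is Databases, HCI, Networks, and ML with total interest score 50.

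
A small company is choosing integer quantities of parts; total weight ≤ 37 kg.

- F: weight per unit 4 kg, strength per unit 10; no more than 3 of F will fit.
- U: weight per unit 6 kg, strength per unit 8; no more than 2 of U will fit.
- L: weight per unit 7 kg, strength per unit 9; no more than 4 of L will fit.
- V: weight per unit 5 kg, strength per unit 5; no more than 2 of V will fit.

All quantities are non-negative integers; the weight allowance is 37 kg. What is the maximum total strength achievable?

3×F, 2×U, 1×L, and 1×V: weight 36 ≤ 37, strength 3·10 + 2·8 + 1·9 + 1·5 = 60.
3×F, 1×U, 2×L, and 1×V: weight 37 ≤ 37, strength 3·10 + 1·8 + 2·9 + 1·5 = 61.
Best is 61.

61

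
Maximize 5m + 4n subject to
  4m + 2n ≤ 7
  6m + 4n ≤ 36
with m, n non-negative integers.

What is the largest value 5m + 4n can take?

(m,n)=(0,3): 4·0+2·3=6≤7, 6·0+4·3=12≤36, objective 12.
(m,n)=(0,2): 4·0+2·2=4≤7, 6·0+4·2=8≤36, objective 8.
Maximum is 12 at (m,n)=(0,3).

12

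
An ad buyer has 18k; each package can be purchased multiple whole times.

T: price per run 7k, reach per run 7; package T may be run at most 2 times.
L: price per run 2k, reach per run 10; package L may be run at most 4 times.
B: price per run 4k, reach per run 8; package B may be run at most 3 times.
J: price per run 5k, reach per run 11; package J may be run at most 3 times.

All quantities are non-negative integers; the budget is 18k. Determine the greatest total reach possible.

This is a bounded integer knapsack.
Take 4×L and 2×J: price 18 ≤ 18, reach 4·10 + 2·11 = 62.
L has the best ratio (10/2) and is taken to its limit of 4; remaining capacity is filled optimally with the others.

62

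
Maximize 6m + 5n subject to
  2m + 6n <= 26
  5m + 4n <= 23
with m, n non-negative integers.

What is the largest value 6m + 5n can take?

(m,n)=(3,2): 2·3+6·2=18≤26, 5·3+4·2=23≤23, objective 28.
(m,n)=(2,3): 2·2+6·3=22≤26, 5·2+4·3=22≤23, objective 27.
(m,n)=(1,4): 2·1+6·4=26≤26, 5·1+4·4=21≤23, objective 26.
(m,n)=(3,1): 2·3+6·1=12≤26, 5·3+4·1=19≤23, objective 23.
The best lattice point is (3,2), giving 28.

28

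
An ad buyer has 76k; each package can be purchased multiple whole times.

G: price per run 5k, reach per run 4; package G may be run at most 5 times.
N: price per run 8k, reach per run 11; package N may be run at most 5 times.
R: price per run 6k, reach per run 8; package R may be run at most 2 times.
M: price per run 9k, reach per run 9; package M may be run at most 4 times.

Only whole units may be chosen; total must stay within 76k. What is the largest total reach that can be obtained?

Take 1×G, 5×N, 2×R, and 2×M: price 75 ≤ 76, reach 1·4 + 5·11 + 2·8 + 2·9 = 93.
N has the best ratio (11/8) and is taken to its limit of 5; remaining capacity is filled optimally with the others.

93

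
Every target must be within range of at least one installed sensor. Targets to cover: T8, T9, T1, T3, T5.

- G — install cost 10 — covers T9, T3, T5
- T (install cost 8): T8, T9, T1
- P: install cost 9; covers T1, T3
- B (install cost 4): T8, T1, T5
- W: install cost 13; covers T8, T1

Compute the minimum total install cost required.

Choose G and B: together they cover T8, T9, T1, T3, T5 — every target.
Total install cost: 10 + 4 = 14.

14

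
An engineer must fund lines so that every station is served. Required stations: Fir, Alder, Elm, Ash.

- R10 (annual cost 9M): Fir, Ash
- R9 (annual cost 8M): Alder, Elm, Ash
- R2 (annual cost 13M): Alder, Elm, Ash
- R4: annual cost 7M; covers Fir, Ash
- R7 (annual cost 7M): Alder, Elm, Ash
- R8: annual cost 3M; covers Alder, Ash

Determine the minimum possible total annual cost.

14

The greedy cost-per-new-station heuristic would pick R8, R4, and R7 for 17, but a cheaper cover exists.
Choose R4 and R7: together they cover Fir, Alder, Elm, Ash — every station.
Total annual cost: 7 + 7 = 14.
No cover costs less than 14.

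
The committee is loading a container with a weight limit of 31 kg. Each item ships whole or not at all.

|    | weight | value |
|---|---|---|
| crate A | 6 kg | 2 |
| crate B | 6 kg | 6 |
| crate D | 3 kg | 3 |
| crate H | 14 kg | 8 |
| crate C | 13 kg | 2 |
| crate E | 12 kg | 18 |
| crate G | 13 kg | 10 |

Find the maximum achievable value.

Take crate B, crate E, and crate G: weight 6 + 12 + 13 = 31 ≤ 31, value 6 + 18 + 10 = 34.
No other feasible combination does better.

34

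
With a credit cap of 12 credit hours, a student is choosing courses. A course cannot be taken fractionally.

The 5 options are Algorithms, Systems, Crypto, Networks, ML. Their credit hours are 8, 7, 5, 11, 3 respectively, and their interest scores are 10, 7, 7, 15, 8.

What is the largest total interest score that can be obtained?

Allowing fractional choices, the relaxed optimum would be about 20.5, but courses are indivisible.
Crypto + ML: credit hours 5 + 3 = 8 ≤ 12, interest score 7 + 8 = 15.
Algorithms + ML: credit hours 8 + 3 = 11 ≤ 12, interest score 10 + 8 = 18.
Best is Algorithms and ML with total interest score 18.

18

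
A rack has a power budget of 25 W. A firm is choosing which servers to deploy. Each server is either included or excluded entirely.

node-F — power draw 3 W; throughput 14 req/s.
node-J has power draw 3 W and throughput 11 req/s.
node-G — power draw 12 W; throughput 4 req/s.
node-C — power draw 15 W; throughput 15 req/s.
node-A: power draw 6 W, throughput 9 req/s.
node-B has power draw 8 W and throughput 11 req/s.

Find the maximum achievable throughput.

Allowing fractional choices, the relaxed optimum would be about 50.0, but servers are indivisible.
node-F + node-J + node-G + node-A: power draw 3 + 3 + 12 + 6 = 24 ≤ 25, throughput 14 + 11 + 4 + 9 = 38.
node-F + node-J + node-A + node-B: power draw 3 + 3 + 6 + 8 = 20 ≤ 25, throughput 14 + 11 + 9 + 11 = 45.
node-F + node-J + node-C: power draw 3 + 3 + 15 = 21 ≤ 25, throughput 14 + 11 + 15 = 40.
Best is node-F, node-J, node-A, and node-B with total throughput 45.

45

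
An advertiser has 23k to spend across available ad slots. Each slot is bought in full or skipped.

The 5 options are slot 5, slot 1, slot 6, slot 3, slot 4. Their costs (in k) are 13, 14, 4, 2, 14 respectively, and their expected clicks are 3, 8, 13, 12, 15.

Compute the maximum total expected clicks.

40

slot 6 + slot 3 + slot 4: cost 4 + 2 + 14 = 20 ≤ 23, expected clicks 13 + 12 + 15 = 40.
slot 1 + slot 6 + slot 3: cost 14 + 4 + 2 = 20 ≤ 23, expected clicks 8 + 13 + 12 = 33.
Best is slot 6, slot 3, and slot 4 with total expected clicks 40.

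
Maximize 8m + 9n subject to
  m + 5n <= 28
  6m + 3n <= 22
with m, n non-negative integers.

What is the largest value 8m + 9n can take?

The continuous relaxation peaks at (0.963, 5.41) with value 56.37; rounding to a feasible lattice point costs some objective.
(m,n)=(1,5): 1·1+5·5=26≤28, 6·1+3·5=21≤22, objective 53.
(m,n)=(0,5): 1·0+5·5=25≤28, 6·0+3·5=15≤22, objective 45.
(m,n)=(1,4): 1·1+5·4=21≤28, 6·1+3·4=18≤22, objective 44.
The best lattice point is (1,5), giving 53.

53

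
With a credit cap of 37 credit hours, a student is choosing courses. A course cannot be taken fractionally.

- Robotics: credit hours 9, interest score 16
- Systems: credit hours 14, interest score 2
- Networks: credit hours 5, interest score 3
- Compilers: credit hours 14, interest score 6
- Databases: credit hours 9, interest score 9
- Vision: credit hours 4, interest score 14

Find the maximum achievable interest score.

Allowing fractional choices, the relaxed optimum would be about 46.3, but courses are indivisible.
Robotics + Compilers + Databases + Vision: credit hours 9 + 14 + 9 + 4 = 36 ≤ 37, interest score 16 + 6 + 9 + 14 = 45.
Robotics + Networks + Databases + Vision: credit hours 9 + 5 + 9 + 4 = 27 ≤ 37, interest score 16 + 3 + 9 + 14 = 42.
Best is Robotics, Compilers, Databases, and Vision with total interest score 45.

45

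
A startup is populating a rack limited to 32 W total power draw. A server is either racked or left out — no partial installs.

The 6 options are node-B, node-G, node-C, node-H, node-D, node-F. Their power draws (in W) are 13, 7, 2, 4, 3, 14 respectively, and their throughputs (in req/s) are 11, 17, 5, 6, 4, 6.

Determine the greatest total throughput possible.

43

Take node-B, node-G, node-C, node-H, and node-D: power draw 13 + 7 + 2 + 4 + 3 = 29 ≤ 32, throughput 11 + 17 + 5 + 6 + 4 = 43.
No other feasible combination does better.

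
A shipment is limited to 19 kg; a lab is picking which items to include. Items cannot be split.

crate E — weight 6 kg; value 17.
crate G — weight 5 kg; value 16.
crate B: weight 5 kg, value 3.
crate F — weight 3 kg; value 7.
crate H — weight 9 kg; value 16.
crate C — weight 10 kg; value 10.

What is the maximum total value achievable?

Take crate E, crate G, crate B, and crate F: weight 6 + 5 + 5 + 3 = 19 ≤ 19, value 17 + 16 + 3 + 7 = 43.
No other feasible combination does better.

43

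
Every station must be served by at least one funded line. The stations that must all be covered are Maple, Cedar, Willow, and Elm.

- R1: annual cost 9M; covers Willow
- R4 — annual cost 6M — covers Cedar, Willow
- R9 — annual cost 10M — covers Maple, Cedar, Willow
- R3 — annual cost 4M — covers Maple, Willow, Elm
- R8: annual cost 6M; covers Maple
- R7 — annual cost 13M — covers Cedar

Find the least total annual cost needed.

Choose R4 and R3: together they cover Maple, Cedar, Willow, Elm — every station.
Total annual cost: 6 + 4 = 10.
No cover costs less than 10.

10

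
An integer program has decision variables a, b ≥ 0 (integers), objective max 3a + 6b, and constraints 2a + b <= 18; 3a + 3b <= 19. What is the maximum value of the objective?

The continuous relaxation peaks at (0, 6.33) with value 38.00; rounding to a feasible lattice point costs some objective.
(a,b)=(0,6): 2·0+1·6=6≤18, 3·0+3·6=18≤19, objective 36.
(a,b)=(1,5): 2·1+1·5=7≤18, 3·1+3·5=18≤19, objective 33.
(a,b)=(0,5): 2·0+1·5=5≤18, 3·0+3·5=15≤19, objective 30.
No feasible integer point exceeds 36.

36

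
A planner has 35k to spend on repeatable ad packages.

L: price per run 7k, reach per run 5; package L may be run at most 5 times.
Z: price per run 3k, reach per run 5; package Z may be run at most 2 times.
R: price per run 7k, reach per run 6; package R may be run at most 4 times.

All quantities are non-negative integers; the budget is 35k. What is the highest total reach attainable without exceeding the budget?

1×L, 2×Z, and 3×R: price 34 ≤ 35, reach 1·5 + 2·5 + 3·6 = 33.
2×Z and 4×R: price 34 ≤ 35, reach 2·5 + 4·6 = 34.
Best is 34.

34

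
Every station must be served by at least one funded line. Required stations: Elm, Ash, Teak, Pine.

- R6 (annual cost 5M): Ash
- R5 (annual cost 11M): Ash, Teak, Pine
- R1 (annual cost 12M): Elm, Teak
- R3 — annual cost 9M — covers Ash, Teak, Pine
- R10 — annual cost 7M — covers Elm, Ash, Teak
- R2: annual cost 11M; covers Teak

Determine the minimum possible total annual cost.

Choose R3 and R10: together they cover Elm, Ash, Teak, Pine — every station.
Total annual cost: 9 + 7 = 16.

16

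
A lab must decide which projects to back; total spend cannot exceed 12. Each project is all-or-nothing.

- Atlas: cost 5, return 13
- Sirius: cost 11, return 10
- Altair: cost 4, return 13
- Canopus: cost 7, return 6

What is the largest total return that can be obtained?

Altair + Canopus: cost 4 + 7 = 11 ≤ 12, return 13 + 6 = 19.
Atlas + Altair: cost 5 + 4 = 9 ≤ 12, return 13 + 13 = 26.
Best is Atlas and Altair with total return 26.

26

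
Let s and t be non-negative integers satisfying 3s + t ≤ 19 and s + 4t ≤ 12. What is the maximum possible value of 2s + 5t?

18

The continuous relaxation peaks at (5.82, 1.55) with value 19.36; rounding to a feasible lattice point costs some objective.
(s,t)=(4,2): 3·4+1·2=14≤19, 1·4+4·2=12≤12, objective 18.
(s,t)=(6,1): 3·6+1·1=19≤19, 1·6+4·1=10≤12, objective 17.
(s,t)=(3,2): 3·3+1·2=11≤19, 1·3+4·2=11≤12, objective 16.
The best lattice point is (4,2), giving 18.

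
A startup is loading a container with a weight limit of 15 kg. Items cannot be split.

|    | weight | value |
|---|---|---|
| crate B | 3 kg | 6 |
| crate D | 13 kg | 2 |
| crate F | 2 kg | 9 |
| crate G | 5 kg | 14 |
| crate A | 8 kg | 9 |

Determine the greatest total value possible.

Take crate F, crate G, and crate A: weight 2 + 5 + 8 = 15 ≤ 15, value 9 + 14 + 9 = 32.
No other feasible combination does better.

32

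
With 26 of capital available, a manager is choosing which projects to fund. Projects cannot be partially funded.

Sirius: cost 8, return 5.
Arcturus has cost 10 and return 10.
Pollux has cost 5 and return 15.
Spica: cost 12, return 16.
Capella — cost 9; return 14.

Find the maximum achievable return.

45

This is an integer program with binary decision variables.
Take Pollux, Spica, and Capella: cost 5 + 12 + 9 = 26 ≤ 26, return 15 + 16 + 14 = 45.
No other feasible combination does better.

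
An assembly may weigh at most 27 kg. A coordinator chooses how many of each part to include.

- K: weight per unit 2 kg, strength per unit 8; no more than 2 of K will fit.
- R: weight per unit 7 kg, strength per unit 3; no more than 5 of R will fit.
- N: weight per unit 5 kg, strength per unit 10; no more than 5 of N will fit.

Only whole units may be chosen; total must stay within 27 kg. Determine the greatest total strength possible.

58

2×K and 4×N: weight 24 ≤ 27, strength 2·8 + 4·10 = 56.
1×K and 5×N: weight 27 ≤ 27, strength 1·8 + 5·10 = 58.
Best is 58.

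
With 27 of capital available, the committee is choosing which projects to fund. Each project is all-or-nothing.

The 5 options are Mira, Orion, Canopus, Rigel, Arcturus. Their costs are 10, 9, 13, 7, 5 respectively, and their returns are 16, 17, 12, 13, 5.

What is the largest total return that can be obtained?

46

Take Mira, Orion, and Rigel: cost 10 + 9 + 7 = 26 ≤ 27, return 16 + 17 + 13 = 46.
No other feasible combination does better.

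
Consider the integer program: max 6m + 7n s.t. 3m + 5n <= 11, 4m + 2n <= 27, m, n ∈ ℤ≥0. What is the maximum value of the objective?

Relaxing integrality, the LP optimum is 22.00 at (m,n) = (3.67, 0), which is not an integer point.
(m,n)=(2,1): 3·2+5·1=11≤11, 4·2+2·1=10≤27, objective 19.
(m,n)=(3,0): 3·3+5·0=9≤11, 4·3+2·0=12≤27, objective 18.
(m,n)=(1,1): 3·1+5·1=8≤11, 4·1+2·1=6≤27, objective 13.
No feasible integer point exceeds 19.

19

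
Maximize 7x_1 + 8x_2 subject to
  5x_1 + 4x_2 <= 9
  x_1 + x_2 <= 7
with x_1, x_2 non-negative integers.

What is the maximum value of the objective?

The continuous relaxation peaks at (0, 2.25) with value 18.00; rounding to a feasible lattice point costs some objective.
(x_1,x_2)=(0,2): 5·0+4·2=8≤9, 1·0+1·2=2≤7, objective 16.
(x_1,x_2)=(1,1): 5·1+4·1=9≤9, 1·1+1·1=2≤7, objective 15.
(x_1,x_2)=(0,1): 5·0+4·1=4≤9, 1·0+1·1=1≤7, objective 8.
Maximum is 16 at (x_1,x_2)=(0,2).

16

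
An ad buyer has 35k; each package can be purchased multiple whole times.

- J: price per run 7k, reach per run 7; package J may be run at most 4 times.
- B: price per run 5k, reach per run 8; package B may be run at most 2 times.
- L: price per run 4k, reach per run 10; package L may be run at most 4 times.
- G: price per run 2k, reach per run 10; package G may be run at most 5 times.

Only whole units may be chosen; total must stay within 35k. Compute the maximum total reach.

98

1×J, 4×L, and 5×G: price 33 ≤ 35, reach 1·7 + 4·10 + 5·10 = 97.
1×B, 4×L, and 5×G: price 31 ≤ 35, reach 1·8 + 4·10 + 5·10 = 98.
Best is 98.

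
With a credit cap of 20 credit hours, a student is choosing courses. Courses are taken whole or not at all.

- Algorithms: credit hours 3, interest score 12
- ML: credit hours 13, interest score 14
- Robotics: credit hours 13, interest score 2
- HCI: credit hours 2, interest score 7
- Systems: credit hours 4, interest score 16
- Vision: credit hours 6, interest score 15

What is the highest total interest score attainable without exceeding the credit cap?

50

This is an integer program with binary decision variables.
Allowing fractional choices, the relaxed optimum would be about 55.4, but courses are indivisible.
Algorithms + HCI + Systems + Vision: credit hours 3 + 2 + 4 + 6 = 15 ≤ 20, interest score 12 + 7 + 16 + 15 = 50.
Algorithms + Systems + Vision: credit hours 3 + 4 + 6 = 13 ≤ 20, interest score 12 + 16 + 15 = 43.
Algorithms + ML + Systems: credit hours 3 + 13 + 4 = 20 ≤ 20, interest score 12 + 14 + 16 = 42.
Best is Algorithms, HCI, Systems, and Vision with total interest score 50.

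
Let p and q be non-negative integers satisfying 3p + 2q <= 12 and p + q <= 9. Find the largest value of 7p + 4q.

28

(p,q)=(4,0): 3·4+2·0=12≤12, 1·4+1·0=4≤9, objective 28.
(p,q)=(3,1): 3·3+2·1=11≤12, 1·3+1·1=4≤9, objective 25.
(p,q)=(3,0): 3·3+2·0=9≤12, 1·3+1·0=3≤9, objective 21.
No feasible integer point exceeds 28.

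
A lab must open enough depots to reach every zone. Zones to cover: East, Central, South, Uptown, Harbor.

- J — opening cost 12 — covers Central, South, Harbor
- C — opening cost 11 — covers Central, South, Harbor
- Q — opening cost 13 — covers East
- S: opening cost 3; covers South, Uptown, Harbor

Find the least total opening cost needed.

This is an integer covering problem.
Choose C, Q, and S: together they cover East, Central, South, Uptown, Harbor — every zone.
Total opening cost: 11 + 13 + 3 = 27.
No cover costs less than 27.

27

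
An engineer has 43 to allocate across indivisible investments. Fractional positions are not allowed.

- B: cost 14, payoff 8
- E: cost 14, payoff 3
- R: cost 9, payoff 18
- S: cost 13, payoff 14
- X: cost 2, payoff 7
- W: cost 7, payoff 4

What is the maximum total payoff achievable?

Take B, R, S, and X: cost 14 + 9 + 13 + 2 = 38 ≤ 43, payoff 8 + 18 + 14 + 7 = 47.
No other feasible combination does better.

47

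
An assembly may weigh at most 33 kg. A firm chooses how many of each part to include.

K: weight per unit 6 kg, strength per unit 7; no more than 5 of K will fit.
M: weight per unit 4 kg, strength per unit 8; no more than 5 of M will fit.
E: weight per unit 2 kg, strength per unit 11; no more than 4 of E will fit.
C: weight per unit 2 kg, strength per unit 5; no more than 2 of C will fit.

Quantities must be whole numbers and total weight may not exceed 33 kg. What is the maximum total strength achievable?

94

E has the best ratio (11/2); taking only E gives at most 4×11 = 44 (stopped by the supply cap of 4).
Mixing does better — 5×M, 4×E, and 2×C: weight 32 ≤ 33, strength 5·8 + 4·11 + 2·5 = 94.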